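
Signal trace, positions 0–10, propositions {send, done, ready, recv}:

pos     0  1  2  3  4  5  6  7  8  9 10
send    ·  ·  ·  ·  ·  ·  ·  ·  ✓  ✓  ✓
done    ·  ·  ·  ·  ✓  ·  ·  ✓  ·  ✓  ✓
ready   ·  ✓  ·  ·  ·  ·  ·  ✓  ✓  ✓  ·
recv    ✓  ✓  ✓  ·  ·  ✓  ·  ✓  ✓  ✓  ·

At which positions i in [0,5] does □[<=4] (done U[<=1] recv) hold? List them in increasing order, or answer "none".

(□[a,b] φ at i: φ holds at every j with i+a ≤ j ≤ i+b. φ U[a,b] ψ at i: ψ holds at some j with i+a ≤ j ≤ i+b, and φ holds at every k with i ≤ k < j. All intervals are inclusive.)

none

Evaluate at each i in [0,5]:
  i=0: ✗ (fails at j=3)
  i=1: ✗ (fails at j=3)
  i=2: ✗ (fails at j=3)
  i=3: ✗ (fails at j=3)
  i=4: ✗ (fails at j=6)
  i=5: ✗ (fails at j=6)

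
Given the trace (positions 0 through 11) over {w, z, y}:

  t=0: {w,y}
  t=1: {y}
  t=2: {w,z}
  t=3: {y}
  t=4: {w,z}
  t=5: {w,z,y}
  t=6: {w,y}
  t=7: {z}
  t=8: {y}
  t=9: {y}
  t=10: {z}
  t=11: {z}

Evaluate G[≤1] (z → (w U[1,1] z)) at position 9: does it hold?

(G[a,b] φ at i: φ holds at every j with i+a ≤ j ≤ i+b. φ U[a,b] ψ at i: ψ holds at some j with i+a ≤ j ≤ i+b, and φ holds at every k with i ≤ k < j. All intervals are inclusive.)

False

Check (z → (w U[1,1] z)) at every j in [9,10]:
  j=9: antecedent false → ✓
  j=10: antecedent true; consequent fails → ✗
Fails at j=10 → formula fails.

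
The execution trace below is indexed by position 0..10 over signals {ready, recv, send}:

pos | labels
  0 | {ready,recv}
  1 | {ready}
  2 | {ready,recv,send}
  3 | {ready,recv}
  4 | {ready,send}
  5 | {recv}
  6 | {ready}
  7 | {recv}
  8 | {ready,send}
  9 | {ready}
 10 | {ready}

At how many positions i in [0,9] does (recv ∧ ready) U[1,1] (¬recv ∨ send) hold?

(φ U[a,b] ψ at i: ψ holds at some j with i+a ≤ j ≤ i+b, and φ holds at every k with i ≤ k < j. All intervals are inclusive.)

Evaluate at each i in [0,9]:
  i=0: ✓ (rhs at j=1; lhs holds on [0,0])
  i=1: ✗ (lhs fails at k=1 before rhs at j=2)
  i=2: ✗ (no rhs in [3,3])
  i=3: ✓ (rhs at j=4; lhs holds on [3,3])
  i=4: ✗ (no rhs in [5,5])
  i=5: ✗ (lhs fails at k=5 before rhs at j=6)
  i=6: ✗ (no rhs in [7,7])
  i=7: ✗ (lhs fails at k=7 before rhs at j=8)
  i=8: ✗ (lhs fails at k=8 before rhs at j=9)
  i=9: ✗ (lhs fails at k=9 before rhs at j=10)
Positions where it holds: {0, 3} → 2.

2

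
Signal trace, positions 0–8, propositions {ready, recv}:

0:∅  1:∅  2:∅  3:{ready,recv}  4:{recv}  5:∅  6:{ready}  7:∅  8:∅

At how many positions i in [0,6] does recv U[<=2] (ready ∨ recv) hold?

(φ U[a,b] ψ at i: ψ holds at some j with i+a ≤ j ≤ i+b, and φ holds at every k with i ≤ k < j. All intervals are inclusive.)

3

Evaluate at each i in [0,6]:
  i=0: ✗ (no rhs in [0,2])
  i=1: ✗ (lhs fails at k=1 before rhs at j=3)
  i=2: ✗ (lhs fails at k=2 before rhs at j=3)
  i=3: ✓ (rhs at j=3)
  i=4: ✓ (rhs at j=4)
  i=5: ✗ (lhs fails at k=5 before rhs at j=6)
  i=6: ✓ (rhs at j=6)
Positions where it holds: {3, 4, 6} → 3.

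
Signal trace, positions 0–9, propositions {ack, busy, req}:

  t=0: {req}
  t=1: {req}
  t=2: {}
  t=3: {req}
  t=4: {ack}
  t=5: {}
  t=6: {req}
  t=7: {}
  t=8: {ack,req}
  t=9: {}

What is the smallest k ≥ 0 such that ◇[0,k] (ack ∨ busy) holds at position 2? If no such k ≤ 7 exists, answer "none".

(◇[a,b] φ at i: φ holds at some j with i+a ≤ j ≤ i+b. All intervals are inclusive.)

Scan j = 2,3,… for (ack ∨ busy):
  j=2: fails
  j=3: fails
  j=4: holds
First hit at j=4, so smallest k = 4-2 = 2.

2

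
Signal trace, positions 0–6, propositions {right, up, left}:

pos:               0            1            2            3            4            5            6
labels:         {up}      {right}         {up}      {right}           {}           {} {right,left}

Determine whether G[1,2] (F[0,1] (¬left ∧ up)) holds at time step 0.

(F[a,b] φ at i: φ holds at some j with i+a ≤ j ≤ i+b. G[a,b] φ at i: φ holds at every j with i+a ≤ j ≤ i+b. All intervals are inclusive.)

Holds

Check F[0,1] (¬left ∧ up) at every j in [1,2]:
  j=1: holds (witness at 2)
  j=2: holds (witness at 2)
All positions satisfy it → formula holds.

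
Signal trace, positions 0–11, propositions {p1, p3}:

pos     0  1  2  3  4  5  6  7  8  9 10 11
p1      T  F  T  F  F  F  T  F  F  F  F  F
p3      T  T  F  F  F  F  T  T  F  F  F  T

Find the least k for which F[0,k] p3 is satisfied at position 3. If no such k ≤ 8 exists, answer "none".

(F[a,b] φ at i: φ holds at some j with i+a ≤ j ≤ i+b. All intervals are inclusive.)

Scan j = 3,4,… for p3:
  j=3: fails
  j=4: fails
  j=5: fails
  j=6: holds
First hit at j=6, so smallest k = 6-3 = 3.

3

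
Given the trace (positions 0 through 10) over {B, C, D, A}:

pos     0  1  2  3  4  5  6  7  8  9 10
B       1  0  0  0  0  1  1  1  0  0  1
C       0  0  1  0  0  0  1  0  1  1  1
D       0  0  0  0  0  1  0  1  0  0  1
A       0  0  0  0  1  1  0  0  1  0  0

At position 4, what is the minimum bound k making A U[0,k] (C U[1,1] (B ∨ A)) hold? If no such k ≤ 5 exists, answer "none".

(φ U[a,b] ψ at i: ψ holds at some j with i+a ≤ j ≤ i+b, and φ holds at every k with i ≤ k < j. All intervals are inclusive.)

Need earliest j ≥ 4 with (C U[1,1] (B ∨ A)), and A at every k in [4,j-1].
  j=4: rhs fails.
  j=5: rhs fails.
  j=6: rhs holds; lhs holds on [4,5]. k = 2.

2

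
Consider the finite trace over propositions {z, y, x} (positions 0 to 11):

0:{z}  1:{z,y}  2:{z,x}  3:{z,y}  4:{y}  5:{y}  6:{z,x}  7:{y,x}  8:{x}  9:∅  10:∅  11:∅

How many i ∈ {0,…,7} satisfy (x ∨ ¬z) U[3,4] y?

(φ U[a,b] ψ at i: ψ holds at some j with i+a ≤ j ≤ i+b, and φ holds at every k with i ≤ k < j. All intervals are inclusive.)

Evaluate at each i in [0,7]:
  i=0: ✗ (lhs fails at k=0 before rhs at j=3)
  i=1: ✗ (lhs fails at k=1 before rhs at j=4)
  i=2: ✗ (lhs fails at k=3 before rhs at j=5)
  i=3: ✗ (lhs fails at k=3 before rhs at j=7)
  i=4: ✓ (rhs at j=7; lhs holds on [4,6])
  i=5: ✗ (no rhs in [8,9])
  i=6: ✗ (no rhs in [9,10])
  i=7: ✗ (no rhs in [10,11])
Positions where it holds: {4} → 1.

1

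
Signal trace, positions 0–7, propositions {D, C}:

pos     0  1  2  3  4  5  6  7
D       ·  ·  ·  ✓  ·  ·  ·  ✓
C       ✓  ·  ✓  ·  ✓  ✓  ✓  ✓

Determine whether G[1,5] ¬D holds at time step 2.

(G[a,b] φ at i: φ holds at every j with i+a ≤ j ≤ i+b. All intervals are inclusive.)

False

Check ¬D at every j in [3,7]:
  j=3: false
  j=4: true
  j=5: true
  j=6: true
  j=7: false
Fails at j=3 → formula fails.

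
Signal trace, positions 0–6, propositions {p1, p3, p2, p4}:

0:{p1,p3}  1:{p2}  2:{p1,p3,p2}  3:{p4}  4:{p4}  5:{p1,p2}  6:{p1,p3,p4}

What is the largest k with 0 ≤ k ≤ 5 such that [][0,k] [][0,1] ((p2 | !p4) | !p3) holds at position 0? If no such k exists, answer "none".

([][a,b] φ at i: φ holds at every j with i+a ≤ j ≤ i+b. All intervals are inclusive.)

4

[][0,1] ((p2 | !p4) | !p3) must hold from j=0 onward; find where it first fails.
  j=0: holds
  j=1: holds
  j=2: holds
  j=3: holds
  j=4: holds
  j=5: fails
Holds on [0,4], so largest k = 4.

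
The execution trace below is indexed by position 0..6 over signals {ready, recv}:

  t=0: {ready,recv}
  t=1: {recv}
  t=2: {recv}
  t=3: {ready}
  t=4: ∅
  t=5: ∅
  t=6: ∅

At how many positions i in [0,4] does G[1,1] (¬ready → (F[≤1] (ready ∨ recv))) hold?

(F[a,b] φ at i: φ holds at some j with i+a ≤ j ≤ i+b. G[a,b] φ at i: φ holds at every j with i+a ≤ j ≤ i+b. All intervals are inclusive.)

Evaluate at each i in [0,4]:
  i=0: ✓ (all of [1,1])
  i=1: ✓ (all of [2,2])
  i=2: ✓ (all of [3,3])
  i=3: ✗ (fails at j=4)
  i=4: ✗ (fails at j=5)
Positions where it holds: {0, 1, 2} → 3.

3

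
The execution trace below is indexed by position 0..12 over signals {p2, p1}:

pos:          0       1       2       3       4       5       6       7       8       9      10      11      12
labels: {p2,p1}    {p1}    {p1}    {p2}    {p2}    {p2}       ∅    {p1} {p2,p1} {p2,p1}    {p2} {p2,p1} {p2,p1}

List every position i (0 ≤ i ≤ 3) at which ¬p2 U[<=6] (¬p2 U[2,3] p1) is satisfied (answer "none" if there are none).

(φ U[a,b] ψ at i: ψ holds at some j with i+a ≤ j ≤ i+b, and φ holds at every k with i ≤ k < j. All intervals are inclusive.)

Evaluate at each i in [0,3]:
  i=0: ✗ (lhs fails at k=0 before rhs at j=6)
  i=1: ✗ (lhs fails at k=3 before rhs at j=6)
  i=2: ✗ (lhs fails at k=3 before rhs at j=6)
  i=3: ✗ (lhs fails at k=3 before rhs at j=6)

none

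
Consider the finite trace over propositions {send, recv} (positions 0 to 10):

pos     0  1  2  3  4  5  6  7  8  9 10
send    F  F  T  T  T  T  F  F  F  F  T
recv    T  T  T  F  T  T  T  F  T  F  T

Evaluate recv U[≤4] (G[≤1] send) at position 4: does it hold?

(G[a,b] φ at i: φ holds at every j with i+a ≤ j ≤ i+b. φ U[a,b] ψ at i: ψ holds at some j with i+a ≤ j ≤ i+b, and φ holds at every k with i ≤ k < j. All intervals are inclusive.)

True

Need some j in [4,8] with G[≤1] send, and recv at every k in [4,j-1].
  j=4: G[≤1] send holds; no prefix to check → satisfied.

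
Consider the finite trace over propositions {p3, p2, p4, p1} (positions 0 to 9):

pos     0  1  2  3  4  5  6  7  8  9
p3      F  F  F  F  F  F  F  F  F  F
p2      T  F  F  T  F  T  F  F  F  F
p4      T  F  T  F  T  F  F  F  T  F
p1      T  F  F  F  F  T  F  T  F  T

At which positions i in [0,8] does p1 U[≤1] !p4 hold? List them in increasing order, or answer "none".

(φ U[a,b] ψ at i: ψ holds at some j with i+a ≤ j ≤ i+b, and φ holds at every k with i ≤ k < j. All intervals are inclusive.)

0, 1, 3, 5, 6, 7

Evaluate at each i in [0,8]:
  i=0: ✓ (rhs at j=1; lhs holds on [0,0])
  i=1: ✓ (rhs at j=1)
  i=2: ✗ (lhs fails at k=2 before rhs at j=3)
  i=3: ✓ (rhs at j=3)
  i=4: ✗ (lhs fails at k=4 before rhs at j=5)
  i=5: ✓ (rhs at j=5)
  i=6: ✓ (rhs at j=6)
  i=7: ✓ (rhs at j=7)
  i=8: ✗ (lhs fails at k=8 before rhs at j=9)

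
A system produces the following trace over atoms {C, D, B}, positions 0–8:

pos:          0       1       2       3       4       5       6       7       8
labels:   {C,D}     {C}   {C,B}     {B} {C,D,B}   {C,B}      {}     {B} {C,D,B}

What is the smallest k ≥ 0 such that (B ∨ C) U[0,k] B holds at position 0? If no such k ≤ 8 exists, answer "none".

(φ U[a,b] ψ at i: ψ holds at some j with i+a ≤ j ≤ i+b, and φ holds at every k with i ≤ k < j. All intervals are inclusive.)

2

Need earliest j ≥ 0 with B, and (B ∨ C) at every k in [0,j-1].
  j=0: rhs fails.
  j=1: rhs fails.
  j=2: rhs holds; lhs holds on [0,1]. k = 2.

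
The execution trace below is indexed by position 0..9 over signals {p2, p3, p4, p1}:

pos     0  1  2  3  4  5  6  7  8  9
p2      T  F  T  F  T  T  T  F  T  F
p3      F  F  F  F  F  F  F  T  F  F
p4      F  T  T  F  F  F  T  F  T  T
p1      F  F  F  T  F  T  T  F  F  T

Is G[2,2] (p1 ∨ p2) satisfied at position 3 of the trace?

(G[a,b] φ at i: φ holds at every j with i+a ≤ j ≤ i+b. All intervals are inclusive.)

Check (p1 ∨ p2) at every j in [5,5]:
  j=5: true
All positions satisfy it → formula holds.

Yes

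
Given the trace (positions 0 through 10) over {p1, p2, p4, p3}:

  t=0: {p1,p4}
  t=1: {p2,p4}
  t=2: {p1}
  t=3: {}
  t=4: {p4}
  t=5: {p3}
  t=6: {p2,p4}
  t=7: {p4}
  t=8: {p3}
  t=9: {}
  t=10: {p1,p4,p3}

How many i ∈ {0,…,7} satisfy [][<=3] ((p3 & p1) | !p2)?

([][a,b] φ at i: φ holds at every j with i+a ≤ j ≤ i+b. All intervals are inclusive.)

Evaluate at each i in [0,7]:
  i=0: ✗ (fails at j=1)
  i=1: ✗ (fails at j=1)
  i=2: ✓ (all of [2,5])
  i=3: ✗ (fails at j=6)
  i=4: ✗ (fails at j=6)
  i=5: ✗ (fails at j=6)
  i=6: ✗ (fails at j=6)
  i=7: ✓ (all of [7,10])
Positions where it holds: {2, 7} → 2.

2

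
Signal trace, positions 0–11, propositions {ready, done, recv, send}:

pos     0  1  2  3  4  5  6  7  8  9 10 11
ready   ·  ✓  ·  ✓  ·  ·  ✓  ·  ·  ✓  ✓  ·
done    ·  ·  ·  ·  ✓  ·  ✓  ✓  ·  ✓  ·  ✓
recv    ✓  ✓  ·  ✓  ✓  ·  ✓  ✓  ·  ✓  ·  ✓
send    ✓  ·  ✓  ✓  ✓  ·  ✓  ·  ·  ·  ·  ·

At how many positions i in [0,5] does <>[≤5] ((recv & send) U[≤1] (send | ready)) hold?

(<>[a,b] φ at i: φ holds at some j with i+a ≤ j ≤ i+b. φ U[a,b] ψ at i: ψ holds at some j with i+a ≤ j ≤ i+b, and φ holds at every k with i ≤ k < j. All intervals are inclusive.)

Evaluate at each i in [0,5]:
  i=0: ✓ (witness j=0)
  i=1: ✓ (witness j=1)
  i=2: ✓ (witness j=2)
  i=3: ✓ (witness j=3)
  i=4: ✓ (witness j=4)
  i=5: ✓ (witness j=6)
Positions where it holds: {0, 1, 2, 3, 4, 5} → 6.

6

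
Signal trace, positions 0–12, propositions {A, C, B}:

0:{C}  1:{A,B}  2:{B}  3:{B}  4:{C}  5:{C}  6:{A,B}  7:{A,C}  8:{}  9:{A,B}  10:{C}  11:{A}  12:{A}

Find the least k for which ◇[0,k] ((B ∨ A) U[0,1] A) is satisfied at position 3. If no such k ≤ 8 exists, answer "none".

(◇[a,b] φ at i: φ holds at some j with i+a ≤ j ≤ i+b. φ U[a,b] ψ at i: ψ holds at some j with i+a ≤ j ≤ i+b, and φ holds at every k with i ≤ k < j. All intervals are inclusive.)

3

Scan j = 3,4,… for ((B ∨ A) U[0,1] A):
  j=3: fails
  j=4: fails
  j=5: fails
  j=6: holds
First hit at j=6, so smallest k = 6-3 = 3.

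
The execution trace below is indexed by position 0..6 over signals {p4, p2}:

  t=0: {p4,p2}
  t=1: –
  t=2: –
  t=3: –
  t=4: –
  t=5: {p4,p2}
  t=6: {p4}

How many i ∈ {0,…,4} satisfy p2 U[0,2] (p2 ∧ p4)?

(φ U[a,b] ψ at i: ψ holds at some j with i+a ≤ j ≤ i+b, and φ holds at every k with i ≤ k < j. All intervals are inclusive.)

1

Evaluate at each i in [0,4]:
  i=0: ✓ (rhs at j=0)
  i=1: ✗ (no rhs in [1,3])
  i=2: ✗ (no rhs in [2,4])
  i=3: ✗ (lhs fails at k=3 before rhs at j=5)
  i=4: ✗ (lhs fails at k=4 before rhs at j=5)
Positions where it holds: {0} → 1.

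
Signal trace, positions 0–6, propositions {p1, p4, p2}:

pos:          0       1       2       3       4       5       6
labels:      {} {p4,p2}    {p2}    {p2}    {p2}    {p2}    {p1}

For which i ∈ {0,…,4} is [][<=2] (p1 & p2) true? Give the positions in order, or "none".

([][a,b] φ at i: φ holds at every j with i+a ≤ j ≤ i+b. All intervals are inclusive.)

Evaluate at each i in [0,4]:
  i=0: ✗ (fails at j=0)
  i=1: ✗ (fails at j=1)
  i=2: ✗ (fails at j=2)
  i=3: ✗ (fails at j=3)
  i=4: ✗ (fails at j=4)

none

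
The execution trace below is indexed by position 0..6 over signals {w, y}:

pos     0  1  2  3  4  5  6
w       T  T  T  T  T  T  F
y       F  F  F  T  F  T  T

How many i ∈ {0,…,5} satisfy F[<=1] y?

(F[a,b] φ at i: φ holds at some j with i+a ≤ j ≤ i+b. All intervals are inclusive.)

Evaluate at each i in [0,5]:
  i=0: ✗ (none in [0,1])
  i=1: ✗ (none in [1,2])
  i=2: ✓ (witness j=3)
  i=3: ✓ (witness j=3)
  i=4: ✓ (witness j=5)
  i=5: ✓ (witness j=5)
Positions where it holds: {2, 3, 4, 5} → 4.

4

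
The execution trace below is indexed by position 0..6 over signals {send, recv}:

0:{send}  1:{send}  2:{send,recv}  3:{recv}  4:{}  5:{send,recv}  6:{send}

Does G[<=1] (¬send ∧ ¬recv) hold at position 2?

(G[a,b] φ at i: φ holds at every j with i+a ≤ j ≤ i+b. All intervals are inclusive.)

No

Check (¬send ∧ ¬recv) at every j in [2,3]:
  j=2: false
  j=3: false
Fails at j=2 → formula fails.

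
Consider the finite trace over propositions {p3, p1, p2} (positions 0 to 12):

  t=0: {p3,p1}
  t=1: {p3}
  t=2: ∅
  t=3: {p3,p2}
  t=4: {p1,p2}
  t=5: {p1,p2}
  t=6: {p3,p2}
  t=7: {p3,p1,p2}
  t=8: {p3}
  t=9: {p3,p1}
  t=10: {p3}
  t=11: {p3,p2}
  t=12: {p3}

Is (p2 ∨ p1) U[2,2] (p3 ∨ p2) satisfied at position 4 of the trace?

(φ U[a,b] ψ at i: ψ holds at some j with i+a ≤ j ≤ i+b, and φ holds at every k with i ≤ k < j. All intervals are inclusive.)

Holds

Need some j in [6,6] with (p3 ∨ p2), and (p2 ∨ p1) at every k in [4,j-1].
  j=6: (p3 ∨ p2) holds; (p2 ∨ p1) holds at every k in [4,5] → satisfied.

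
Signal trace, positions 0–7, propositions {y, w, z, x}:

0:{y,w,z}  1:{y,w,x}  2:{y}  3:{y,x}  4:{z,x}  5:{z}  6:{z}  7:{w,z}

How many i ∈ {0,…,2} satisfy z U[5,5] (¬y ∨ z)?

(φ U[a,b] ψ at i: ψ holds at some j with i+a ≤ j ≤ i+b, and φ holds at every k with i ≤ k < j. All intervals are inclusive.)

Evaluate at each i in [0,2]:
  i=0: ✗ (lhs fails at k=1 before rhs at j=5)
  i=1: ✗ (lhs fails at k=1 before rhs at j=6)
  i=2: ✗ (lhs fails at k=2 before rhs at j=7)
Positions where it holds: {} → 0.

0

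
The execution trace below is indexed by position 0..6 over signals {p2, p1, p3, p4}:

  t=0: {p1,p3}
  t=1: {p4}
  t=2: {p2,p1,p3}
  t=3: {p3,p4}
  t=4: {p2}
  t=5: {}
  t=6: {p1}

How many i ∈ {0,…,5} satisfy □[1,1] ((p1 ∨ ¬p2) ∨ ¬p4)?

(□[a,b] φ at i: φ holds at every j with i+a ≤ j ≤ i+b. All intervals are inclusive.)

Evaluate at each i in [0,5]:
  i=0: ✓ (all of [1,1])
  i=1: ✓ (all of [2,2])
  i=2: ✓ (all of [3,3])
  i=3: ✓ (all of [4,4])
  i=4: ✓ (all of [5,5])
  i=5: ✓ (all of [6,6])
Positions where it holds: {0, 1, 2, 3, 4, 5} → 6.

6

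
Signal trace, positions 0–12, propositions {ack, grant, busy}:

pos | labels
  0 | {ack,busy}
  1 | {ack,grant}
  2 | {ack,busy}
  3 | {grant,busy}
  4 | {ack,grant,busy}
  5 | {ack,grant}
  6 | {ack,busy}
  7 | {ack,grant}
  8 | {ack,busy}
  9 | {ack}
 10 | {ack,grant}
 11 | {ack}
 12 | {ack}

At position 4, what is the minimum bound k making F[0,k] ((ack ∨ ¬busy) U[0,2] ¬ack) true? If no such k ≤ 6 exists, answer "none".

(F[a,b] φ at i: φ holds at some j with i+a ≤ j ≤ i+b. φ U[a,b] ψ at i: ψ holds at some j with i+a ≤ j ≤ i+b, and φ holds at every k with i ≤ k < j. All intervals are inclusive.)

none

Scan j = 4,5,… for ((ack ∨ ¬busy) U[0,2] ¬ack):
  j=4: fails
  j=5: fails
  j=6: fails
  j=7: fails
  j=8: fails
  j=9: fails
  j=10: fails
No j in [4,10] satisfies it → none.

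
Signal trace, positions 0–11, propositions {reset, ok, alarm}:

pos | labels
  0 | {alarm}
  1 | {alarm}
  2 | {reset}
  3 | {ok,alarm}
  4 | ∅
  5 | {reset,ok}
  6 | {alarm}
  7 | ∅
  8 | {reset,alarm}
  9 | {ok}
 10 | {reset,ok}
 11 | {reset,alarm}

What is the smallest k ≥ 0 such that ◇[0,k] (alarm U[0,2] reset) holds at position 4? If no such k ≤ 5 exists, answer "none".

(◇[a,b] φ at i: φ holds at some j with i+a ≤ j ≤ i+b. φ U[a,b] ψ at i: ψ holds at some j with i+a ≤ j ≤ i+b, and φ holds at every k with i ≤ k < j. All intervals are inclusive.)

Scan j = 4,5,… for (alarm U[0,2] reset):
  j=4: fails
  j=5: holds
First hit at j=5, so smallest k = 5-4 = 1.

1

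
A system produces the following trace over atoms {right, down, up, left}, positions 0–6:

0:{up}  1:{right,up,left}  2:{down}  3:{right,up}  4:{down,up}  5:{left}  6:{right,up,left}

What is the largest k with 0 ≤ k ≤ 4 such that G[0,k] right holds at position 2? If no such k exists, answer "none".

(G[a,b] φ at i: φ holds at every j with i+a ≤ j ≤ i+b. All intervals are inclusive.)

right must hold from j=2 onward; find where it first fails.
  j=2: fails → no k works.

none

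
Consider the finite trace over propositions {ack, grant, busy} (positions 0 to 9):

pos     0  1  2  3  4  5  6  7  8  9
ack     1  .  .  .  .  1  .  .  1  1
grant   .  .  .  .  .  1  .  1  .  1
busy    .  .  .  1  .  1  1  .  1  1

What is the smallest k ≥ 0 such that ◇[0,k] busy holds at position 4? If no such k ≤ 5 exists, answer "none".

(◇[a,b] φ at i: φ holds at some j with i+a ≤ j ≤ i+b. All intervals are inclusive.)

1

Scan j = 4,5,… for busy:
  j=4: fails
  j=5: holds
First hit at j=5, so smallest k = 5-4 = 1.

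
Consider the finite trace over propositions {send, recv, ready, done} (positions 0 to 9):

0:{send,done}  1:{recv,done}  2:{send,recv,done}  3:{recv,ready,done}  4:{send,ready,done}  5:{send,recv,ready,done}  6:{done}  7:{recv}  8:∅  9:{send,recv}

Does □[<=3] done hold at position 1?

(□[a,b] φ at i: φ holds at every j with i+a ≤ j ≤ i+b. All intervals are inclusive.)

Yes

Check done at every j in [1,4]:
  j=1: true
  j=2: true
  j=3: true
  j=4: true
All positions satisfy it → formula holds.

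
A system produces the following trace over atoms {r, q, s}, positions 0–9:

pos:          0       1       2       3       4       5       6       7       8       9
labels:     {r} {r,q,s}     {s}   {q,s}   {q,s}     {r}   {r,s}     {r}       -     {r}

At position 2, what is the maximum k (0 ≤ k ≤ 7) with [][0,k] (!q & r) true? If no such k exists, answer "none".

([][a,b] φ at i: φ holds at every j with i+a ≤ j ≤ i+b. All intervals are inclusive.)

none

(!q & r) must hold from j=2 onward; find where it first fails.
  j=2: fails → no k works.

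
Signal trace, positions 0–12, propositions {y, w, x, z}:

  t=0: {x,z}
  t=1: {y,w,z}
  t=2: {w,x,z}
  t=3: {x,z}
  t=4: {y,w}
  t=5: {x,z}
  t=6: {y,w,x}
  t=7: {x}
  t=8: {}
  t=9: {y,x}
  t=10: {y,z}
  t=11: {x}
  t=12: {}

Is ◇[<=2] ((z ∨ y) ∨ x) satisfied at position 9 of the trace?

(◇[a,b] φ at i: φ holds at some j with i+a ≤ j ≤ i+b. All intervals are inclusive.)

Holds

Check ((z ∨ y) ∨ x) at each j in [9,11]:
  j=9: true
  j=10: true
  j=11: true
Found at j=9 → formula holds.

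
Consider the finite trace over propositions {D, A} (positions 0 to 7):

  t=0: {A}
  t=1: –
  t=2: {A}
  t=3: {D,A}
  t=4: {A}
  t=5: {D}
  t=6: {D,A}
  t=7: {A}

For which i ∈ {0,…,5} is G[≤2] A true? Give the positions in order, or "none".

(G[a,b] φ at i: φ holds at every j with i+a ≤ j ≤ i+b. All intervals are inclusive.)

2

Evaluate at each i in [0,5]:
  i=0: ✗ (fails at j=1)
  i=1: ✗ (fails at j=1)
  i=2: ✓ (all of [2,4])
  i=3: ✗ (fails at j=5)
  i=4: ✗ (fails at j=5)
  i=5: ✗ (fails at j=5)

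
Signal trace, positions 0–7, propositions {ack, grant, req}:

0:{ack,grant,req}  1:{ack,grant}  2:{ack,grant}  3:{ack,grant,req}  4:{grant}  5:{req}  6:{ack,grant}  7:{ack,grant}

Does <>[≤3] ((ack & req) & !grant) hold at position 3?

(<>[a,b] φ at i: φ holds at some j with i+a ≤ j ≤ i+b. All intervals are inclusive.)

No

Check ((ack & req) & !grant) at each j in [3,6]:
  j=3: false
  j=4: false
  j=5: false
  j=6: false
No position in the window satisfies it → formula fails.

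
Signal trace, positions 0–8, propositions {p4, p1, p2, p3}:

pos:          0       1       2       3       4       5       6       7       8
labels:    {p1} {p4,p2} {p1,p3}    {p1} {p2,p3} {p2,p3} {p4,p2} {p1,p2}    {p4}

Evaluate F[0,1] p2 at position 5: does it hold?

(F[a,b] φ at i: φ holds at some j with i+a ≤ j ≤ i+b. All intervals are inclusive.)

True

Check p2 at each j in [5,6]:
  j=5: true
  j=6: true
Found at j=5 → formula holds.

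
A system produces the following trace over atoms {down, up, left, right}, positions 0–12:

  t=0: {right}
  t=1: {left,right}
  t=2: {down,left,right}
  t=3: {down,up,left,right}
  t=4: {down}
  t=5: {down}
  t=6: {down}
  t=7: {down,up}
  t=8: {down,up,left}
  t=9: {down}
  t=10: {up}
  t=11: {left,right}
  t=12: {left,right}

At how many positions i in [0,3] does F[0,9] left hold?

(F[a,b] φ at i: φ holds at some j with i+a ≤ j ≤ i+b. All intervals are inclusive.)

4

Evaluate at each i in [0,3]:
  i=0: ✓ (witness j=1)
  i=1: ✓ (witness j=1)
  i=2: ✓ (witness j=2)
  i=3: ✓ (witness j=3)
Positions where it holds: {0, 1, 2, 3} → 4.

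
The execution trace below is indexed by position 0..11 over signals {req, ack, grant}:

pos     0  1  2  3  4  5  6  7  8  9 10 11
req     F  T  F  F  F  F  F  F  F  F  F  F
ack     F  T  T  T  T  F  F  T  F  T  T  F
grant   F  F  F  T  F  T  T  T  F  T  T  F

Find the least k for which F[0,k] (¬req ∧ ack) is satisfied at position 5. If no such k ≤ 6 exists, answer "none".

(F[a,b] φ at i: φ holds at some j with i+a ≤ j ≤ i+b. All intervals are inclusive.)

Scan j = 5,6,… for (¬req ∧ ack):
  j=5: fails
  j=6: fails
  j=7: holds
First hit at j=7, so smallest k = 7-5 = 2.

2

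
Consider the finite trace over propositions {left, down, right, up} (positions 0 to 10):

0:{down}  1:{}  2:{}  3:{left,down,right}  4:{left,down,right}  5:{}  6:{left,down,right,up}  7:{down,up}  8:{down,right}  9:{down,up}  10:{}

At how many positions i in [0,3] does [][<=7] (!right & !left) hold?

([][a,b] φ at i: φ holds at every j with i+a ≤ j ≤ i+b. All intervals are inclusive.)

Evaluate at each i in [0,3]:
  i=0: ✗ (fails at j=3)
  i=1: ✗ (fails at j=3)
  i=2: ✗ (fails at j=3)
  i=3: ✗ (fails at j=3)
Positions where it holds: {} → 0.

0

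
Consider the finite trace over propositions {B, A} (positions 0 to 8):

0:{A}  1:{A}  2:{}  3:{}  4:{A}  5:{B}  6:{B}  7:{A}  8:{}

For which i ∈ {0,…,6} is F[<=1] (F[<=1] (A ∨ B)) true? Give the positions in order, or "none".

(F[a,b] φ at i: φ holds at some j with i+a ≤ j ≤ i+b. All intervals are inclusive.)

0, 1, 2, 3, 4, 5, 6

Evaluate at each i in [0,6]:
  i=0: ✓ (witness j=0)
  i=1: ✓ (witness j=1)
  i=2: ✓ (witness j=3)
  i=3: ✓ (witness j=3)
  i=4: ✓ (witness j=4)
  i=5: ✓ (witness j=5)
  i=6: ✓ (witness j=6)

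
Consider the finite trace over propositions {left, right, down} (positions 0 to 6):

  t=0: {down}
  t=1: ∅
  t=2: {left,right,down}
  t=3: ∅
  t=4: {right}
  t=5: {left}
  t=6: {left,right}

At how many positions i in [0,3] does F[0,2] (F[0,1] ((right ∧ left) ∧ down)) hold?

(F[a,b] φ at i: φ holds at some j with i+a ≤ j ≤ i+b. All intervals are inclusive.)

Evaluate at each i in [0,3]:
  i=0: ✓ (witness j=1)
  i=1: ✓ (witness j=1)
  i=2: ✓ (witness j=2)
  i=3: ✗ (none in [3,5])
Positions where it holds: {0, 1, 2} → 3.

3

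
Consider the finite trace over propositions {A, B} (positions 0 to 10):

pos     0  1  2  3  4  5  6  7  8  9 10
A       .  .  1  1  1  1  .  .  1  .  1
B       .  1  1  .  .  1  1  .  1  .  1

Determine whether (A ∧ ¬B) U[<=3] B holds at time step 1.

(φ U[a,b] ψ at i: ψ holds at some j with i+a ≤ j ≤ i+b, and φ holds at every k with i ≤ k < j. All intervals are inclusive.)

Need some j in [1,4] with B, and (A ∧ ¬B) at every k in [1,j-1].
  j=1: B holds; no prefix to check → satisfied.

Holds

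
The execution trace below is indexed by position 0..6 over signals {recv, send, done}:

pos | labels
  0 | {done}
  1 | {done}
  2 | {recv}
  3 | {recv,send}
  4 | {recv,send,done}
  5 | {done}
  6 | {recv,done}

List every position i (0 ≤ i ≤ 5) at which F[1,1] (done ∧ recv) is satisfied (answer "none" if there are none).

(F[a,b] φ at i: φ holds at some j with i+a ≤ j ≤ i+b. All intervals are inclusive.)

3, 5

Evaluate at each i in [0,5]:
  i=0: ✗ (none in [1,1])
  i=1: ✗ (none in [2,2])
  i=2: ✗ (none in [3,3])
  i=3: ✓ (witness j=4)
  i=4: ✗ (none in [5,5])
  i=5: ✓ (witness j=6)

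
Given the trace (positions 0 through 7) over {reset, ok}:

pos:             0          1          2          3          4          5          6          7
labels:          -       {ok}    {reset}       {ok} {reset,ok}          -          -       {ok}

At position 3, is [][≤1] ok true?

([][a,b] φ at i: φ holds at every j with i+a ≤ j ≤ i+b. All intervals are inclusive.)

Check ok at every j in [3,4]:
  j=3: true
  j=4: true
All positions satisfy it → formula holds.

True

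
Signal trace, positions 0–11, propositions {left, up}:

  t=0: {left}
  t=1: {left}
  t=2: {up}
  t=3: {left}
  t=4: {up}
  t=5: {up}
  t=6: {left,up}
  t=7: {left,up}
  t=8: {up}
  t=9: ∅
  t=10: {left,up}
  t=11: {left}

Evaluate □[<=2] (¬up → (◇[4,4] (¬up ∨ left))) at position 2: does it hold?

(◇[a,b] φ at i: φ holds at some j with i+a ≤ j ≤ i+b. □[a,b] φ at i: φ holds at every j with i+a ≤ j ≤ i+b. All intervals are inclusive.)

Yes

Check (¬up → (◇[4,4] (¬up ∨ left))) at every j in [2,4]:
  j=2: antecedent false → ✓
  j=3: antecedent true; consequent holds (witness at 7) → ✓
  j=4: antecedent false → ✓
All positions satisfy it → formula holds.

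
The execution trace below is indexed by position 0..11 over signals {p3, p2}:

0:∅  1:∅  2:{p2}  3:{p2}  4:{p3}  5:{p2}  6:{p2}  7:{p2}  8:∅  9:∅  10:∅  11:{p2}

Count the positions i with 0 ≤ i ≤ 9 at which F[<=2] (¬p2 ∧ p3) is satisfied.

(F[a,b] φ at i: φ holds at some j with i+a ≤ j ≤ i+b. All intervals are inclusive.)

3

Evaluate at each i in [0,9]:
  i=0: ✗ (none in [0,2])
  i=1: ✗ (none in [1,3])
  i=2: ✓ (witness j=4)
  i=3: ✓ (witness j=4)
  i=4: ✓ (witness j=4)
  i=5: ✗ (none in [5,7])
  i=6: ✗ (none in [6,8])
  i=7: ✗ (none in [7,9])
  i=8: ✗ (none in [8,10])
  i=9: ✗ (none in [9,11])
Positions where it holds: {2, 3, 4} → 3.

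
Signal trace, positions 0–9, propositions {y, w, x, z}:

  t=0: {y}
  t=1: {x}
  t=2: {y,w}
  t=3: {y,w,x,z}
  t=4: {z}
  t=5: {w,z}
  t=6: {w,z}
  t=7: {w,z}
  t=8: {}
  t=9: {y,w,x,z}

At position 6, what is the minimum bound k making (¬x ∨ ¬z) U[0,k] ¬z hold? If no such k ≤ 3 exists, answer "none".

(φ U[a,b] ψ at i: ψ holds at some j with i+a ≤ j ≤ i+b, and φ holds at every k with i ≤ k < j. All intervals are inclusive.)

Need earliest j ≥ 6 with ¬z, and (¬x ∨ ¬z) at every k in [6,j-1].
  j=6: rhs fails.
  j=7: rhs fails.
  j=8: rhs holds; lhs holds on [6,7]. k = 2.

2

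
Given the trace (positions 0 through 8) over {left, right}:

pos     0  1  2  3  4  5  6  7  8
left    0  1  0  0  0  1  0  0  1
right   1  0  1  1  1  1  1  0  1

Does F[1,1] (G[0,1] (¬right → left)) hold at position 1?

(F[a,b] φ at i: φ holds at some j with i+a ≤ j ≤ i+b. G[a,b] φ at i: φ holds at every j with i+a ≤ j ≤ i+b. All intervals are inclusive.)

Check G[0,1] (¬right → left) at each j in [2,2]:
  j=2: holds on [2,3]
Found at j=2 → formula holds.

True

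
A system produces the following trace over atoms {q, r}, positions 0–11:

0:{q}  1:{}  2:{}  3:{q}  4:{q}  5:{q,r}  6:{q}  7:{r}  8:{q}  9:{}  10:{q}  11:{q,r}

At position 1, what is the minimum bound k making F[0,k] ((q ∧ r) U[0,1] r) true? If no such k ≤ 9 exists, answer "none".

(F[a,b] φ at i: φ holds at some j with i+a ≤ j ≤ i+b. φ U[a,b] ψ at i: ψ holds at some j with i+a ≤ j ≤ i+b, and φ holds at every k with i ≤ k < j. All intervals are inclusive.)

Scan j = 1,2,… for ((q ∧ r) U[0,1] r):
  j=1: fails
  j=2: fails
  j=3: fails
  j=4: fails
  j=5: holds
First hit at j=5, so smallest k = 5-1 = 4.

4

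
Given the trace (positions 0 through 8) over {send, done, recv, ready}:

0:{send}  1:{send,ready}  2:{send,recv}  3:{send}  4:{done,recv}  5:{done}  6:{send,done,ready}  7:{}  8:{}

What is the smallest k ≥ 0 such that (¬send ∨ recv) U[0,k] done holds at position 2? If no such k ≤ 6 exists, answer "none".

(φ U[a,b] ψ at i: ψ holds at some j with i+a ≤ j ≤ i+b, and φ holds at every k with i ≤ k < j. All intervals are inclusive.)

none

Need earliest j ≥ 2 with done, and (¬send ∨ recv) at every k in [2,j-1].
  j=2: rhs fails.
  j=3: rhs fails.
  j=4: rhs holds but lhs fails at k=3.
  j=5: rhs holds but lhs fails at k=3.
  j=6: rhs holds but lhs fails at k=3.
  j=7: rhs fails.
  j=8: rhs fails.
No witness within the range → none.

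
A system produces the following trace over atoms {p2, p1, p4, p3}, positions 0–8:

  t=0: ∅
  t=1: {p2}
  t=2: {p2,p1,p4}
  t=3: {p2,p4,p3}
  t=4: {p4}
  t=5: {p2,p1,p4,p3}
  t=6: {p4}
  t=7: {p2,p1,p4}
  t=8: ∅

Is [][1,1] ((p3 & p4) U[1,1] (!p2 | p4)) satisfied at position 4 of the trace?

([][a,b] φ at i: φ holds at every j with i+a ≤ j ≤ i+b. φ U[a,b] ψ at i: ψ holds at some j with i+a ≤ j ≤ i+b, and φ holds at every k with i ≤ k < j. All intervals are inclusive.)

Check ((p3 & p4) U[1,1] (!p2 | p4)) at every j in [5,5]:
  j=5: holds
All positions satisfy it → formula holds.

Yes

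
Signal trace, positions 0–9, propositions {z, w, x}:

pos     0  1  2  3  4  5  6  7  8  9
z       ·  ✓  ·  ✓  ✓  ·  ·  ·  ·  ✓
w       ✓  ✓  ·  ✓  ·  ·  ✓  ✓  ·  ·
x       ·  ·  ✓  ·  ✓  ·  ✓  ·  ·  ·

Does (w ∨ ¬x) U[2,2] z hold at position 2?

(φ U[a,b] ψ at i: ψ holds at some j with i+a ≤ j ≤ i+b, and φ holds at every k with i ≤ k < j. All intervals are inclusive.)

Need some j in [4,4] with z, and (w ∨ ¬x) at every k in [2,j-1].
  j=4: z holds, but (w ∨ ¬x) fails at k=2 → not this j.
No j in the window works → until fails.

Does not hold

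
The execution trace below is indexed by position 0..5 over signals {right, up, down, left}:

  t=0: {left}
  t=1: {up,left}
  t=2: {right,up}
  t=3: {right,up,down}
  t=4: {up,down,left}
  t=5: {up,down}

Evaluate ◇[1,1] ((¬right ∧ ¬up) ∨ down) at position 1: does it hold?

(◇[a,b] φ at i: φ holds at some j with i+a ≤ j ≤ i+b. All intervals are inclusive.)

Check ((¬right ∧ ¬up) ∨ down) at each j in [2,2]:
  j=2: false
No position in the window satisfies it → formula fails.

No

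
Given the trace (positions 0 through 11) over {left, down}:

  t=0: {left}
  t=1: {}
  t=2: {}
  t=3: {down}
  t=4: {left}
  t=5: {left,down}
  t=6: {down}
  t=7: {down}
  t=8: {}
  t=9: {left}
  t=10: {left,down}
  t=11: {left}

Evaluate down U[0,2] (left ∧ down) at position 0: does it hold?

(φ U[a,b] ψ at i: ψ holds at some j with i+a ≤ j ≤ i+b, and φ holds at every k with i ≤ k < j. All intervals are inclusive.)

Need some j in [0,2] with (left ∧ down), and down at every k in [0,j-1].
  j=0: (left ∧ down) false.
  j=1: (left ∧ down) false.
  j=2: (left ∧ down) false.
No j in the window works → until fails.

No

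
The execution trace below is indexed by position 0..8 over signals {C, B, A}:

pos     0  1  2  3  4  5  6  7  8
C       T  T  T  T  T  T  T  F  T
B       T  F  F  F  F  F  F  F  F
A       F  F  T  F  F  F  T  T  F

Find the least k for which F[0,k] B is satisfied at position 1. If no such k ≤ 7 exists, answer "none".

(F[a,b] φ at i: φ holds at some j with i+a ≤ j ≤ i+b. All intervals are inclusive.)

none

Scan j = 1,2,… for B:
  j=1: fails
  j=2: fails
  j=3: fails
  j=4: fails
  j=5: fails
  j=6: fails
  j=7: fails
  j=8: fails
No j in [1,8] satisfies it → none.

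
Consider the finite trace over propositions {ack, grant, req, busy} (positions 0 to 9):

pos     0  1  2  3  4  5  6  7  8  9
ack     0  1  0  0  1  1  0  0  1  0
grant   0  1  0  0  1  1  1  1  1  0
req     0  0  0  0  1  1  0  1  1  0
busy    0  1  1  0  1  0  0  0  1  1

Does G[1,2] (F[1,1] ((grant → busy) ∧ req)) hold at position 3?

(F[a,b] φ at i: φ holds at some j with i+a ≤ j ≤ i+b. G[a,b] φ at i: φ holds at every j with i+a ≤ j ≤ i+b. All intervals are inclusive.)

Check F[1,1] ((grant → busy) ∧ req) at every j in [4,5]:
  j=4: fails (none in [5,5])
  j=5: fails (none in [6,6])
Fails at j=4 → formula fails.

Does not hold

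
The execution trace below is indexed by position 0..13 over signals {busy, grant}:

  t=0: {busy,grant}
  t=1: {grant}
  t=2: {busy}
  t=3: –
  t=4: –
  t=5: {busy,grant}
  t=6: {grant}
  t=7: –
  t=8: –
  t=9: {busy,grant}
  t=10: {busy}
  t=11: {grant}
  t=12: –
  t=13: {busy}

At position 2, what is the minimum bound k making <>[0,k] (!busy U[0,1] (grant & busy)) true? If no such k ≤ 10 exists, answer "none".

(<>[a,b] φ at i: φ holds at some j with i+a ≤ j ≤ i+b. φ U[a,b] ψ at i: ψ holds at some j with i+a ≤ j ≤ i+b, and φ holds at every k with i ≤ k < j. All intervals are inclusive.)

Scan j = 2,3,… for (!busy U[0,1] (grant & busy)):
  j=2: fails
  j=3: fails
  j=4: holds
First hit at j=4, so smallest k = 4-2 = 2.

2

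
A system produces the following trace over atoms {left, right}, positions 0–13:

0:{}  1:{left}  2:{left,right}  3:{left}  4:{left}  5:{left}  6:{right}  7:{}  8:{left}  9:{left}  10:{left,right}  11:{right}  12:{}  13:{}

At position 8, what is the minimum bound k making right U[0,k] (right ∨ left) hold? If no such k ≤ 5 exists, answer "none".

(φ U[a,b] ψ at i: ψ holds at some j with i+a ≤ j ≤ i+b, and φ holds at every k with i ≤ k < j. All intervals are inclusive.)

0

Need earliest j ≥ 8 with (right ∨ left), and right at every k in [8,j-1].
  j=8: rhs holds (empty prefix). k = 0.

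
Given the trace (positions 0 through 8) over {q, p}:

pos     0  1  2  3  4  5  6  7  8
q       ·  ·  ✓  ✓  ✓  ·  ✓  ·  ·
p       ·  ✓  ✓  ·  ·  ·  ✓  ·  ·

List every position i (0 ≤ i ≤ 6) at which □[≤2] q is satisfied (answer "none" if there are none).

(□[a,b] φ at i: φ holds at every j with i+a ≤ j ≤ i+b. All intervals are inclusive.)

2

Evaluate at each i in [0,6]:
  i=0: ✗ (fails at j=0)
  i=1: ✗ (fails at j=1)
  i=2: ✓ (all of [2,4])
  i=3: ✗ (fails at j=5)
  i=4: ✗ (fails at j=5)
  i=5: ✗ (fails at j=5)
  i=6: ✗ (fails at j=7)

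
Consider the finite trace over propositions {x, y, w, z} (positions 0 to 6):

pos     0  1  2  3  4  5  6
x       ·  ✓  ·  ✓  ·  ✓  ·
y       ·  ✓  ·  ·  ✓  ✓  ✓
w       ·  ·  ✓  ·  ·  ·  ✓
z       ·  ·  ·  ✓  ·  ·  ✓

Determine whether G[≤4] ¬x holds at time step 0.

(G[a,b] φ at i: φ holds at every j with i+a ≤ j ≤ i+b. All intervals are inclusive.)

Check ¬x at every j in [0,4]:
  j=0: true
  j=1: false
  j=2: true
  j=3: false
  j=4: true
Fails at j=1 → formula fails.

No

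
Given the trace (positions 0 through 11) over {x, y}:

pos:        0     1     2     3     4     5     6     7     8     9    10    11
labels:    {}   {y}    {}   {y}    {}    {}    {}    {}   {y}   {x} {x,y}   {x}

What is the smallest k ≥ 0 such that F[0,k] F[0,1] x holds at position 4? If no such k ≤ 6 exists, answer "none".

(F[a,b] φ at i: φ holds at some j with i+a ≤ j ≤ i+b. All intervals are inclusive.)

Scan j = 4,5,… for F[0,1] x:
  j=4: fails
  j=5: fails
  j=6: fails
  j=7: fails
  j=8: holds
First hit at j=8, so smallest k = 8-4 = 4.

4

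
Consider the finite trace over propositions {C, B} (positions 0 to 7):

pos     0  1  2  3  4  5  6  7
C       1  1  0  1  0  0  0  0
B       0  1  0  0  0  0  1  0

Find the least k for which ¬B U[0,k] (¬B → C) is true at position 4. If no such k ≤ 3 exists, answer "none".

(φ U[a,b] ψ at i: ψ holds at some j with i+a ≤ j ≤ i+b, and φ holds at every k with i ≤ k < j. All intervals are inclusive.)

2

Need earliest j ≥ 4 with (¬B → C), and ¬B at every k in [4,j-1].
  j=4: rhs fails.
  j=5: rhs fails.
  j=6: rhs holds; lhs holds on [4,5]. k = 2.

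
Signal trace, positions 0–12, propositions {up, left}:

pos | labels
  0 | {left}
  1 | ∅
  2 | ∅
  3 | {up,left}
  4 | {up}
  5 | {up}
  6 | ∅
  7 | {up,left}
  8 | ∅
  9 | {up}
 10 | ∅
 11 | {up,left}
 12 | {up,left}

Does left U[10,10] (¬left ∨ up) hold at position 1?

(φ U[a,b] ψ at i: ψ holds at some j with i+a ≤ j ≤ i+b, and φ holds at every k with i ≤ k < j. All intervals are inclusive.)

Need some j in [11,11] with (¬left ∨ up), and left at every k in [1,j-1].
  j=11: (¬left ∨ up) holds, but left fails at k=1 → not this j.
No j in the window works → until fails.

No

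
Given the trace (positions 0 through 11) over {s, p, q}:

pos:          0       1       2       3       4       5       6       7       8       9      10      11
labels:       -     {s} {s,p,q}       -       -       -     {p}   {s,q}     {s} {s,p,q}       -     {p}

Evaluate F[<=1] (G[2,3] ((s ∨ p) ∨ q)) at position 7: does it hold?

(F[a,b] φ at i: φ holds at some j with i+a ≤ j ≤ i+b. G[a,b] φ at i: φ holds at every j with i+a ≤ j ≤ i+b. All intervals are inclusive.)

Check G[2,3] ((s ∨ p) ∨ q) at each j in [7,8]:
  j=7: fails at 10
  j=8: fails at 10
No position in the window satisfies it → formula fails.

False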